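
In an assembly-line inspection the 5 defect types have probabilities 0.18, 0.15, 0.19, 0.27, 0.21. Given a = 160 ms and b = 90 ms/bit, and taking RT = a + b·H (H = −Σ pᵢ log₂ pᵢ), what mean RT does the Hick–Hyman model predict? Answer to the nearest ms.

Entropy contributions −pᵢ log₂ pᵢ: 0.4453, 0.4105, 0.4552, 0.5100, 0.4728; sum H = 2.2939 bits.
RT = a + bH = 160 + 90·2.2939 = 366.45 ms.

366 ms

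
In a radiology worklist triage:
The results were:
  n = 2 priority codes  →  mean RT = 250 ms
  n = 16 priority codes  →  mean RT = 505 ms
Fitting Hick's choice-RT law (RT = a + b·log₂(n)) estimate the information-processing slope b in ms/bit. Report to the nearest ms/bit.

85 ms/bit

The slope on a log₂ axis is (505 − 250) / (4 − 1) = 85 ms/bit.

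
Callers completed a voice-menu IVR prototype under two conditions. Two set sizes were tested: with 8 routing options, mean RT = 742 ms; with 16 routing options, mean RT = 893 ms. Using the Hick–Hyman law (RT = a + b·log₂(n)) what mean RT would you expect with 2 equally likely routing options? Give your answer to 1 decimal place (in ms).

Fit slope and intercept:
  b = (893 − 742) / (log₂ 16 − log₂ 8) = 151 / (4 − 3) = 151.000 ms/bit
  a = 742 − 151.000 × 3 = 289.000 ms
Then RT(2) = 289.000 + 151.000 × log₂ 2 = 289.000 + 151.000 × 1 ≈ 440.000 ms.

440.0 ms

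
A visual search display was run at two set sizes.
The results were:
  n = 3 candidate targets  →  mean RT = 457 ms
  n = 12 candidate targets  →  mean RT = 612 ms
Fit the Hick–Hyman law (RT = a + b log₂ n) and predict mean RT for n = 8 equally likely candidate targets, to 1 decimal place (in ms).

566.7 ms

With log₂ n on the abscissa the relation is linear; from the two conditions:
  b = (612 − 457) / (log₂ 12 − log₂ 3) = 155 / (3.5850 − 1.5850) = 77.500 ms/bit
  a = 457 − 77.500 × 1.5850 = 334.165 ms
Then RT(8) = 334.165 + 77.500 × log₂ 8 = 334.165 + 77.500 × 3 ≈ 566.665 ms.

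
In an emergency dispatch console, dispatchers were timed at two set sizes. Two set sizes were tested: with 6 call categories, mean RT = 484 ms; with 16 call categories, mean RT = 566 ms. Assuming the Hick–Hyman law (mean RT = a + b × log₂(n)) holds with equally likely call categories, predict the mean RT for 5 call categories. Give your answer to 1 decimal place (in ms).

468.8 ms

Fit slope and intercept:
  b = (566 − 484) / (log₂ 16 − log₂ 6) = 82 / (4 − 2.5850) = 57.949 ms/bit
  a = 484 − 57.949 × 2.5850 = 334.204 ms
Then RT(5) = 334.204 + 57.949 × log₂ 5 = 334.204 + 57.949 × 2.3219 ≈ 468.757 ms.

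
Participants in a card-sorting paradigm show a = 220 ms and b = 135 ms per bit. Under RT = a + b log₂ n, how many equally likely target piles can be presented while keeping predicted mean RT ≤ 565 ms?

Information budget: (565 − 220)/135 = 2.5556 bits, so n ≤ 2^2.5556 = 5.879 → at most 5.

5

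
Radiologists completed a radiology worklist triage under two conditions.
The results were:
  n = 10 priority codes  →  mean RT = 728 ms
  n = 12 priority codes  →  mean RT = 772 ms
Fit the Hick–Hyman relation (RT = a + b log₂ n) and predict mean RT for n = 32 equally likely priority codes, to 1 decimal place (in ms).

1008.7 ms

With log₂ n on the abscissa the relation is linear; from the two conditions:
  b = (772 − 728) / (log₂ 12 − log₂ 10) = 44 / (3.5850 − 3.3219) = 167.278 ms/bit
  a = 728 − 167.278 × 3.3219 = 172.313 ms
Then RT(32) = 172.313 + 167.278 × log₂ 32 = 172.313 + 167.278 × 5 ≈ 1008.705 ms.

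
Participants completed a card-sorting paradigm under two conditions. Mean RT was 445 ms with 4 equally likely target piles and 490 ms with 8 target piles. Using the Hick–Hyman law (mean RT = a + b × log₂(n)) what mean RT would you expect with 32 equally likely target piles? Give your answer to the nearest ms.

Fit slope and intercept:
  b = (490 − 445) / (log₂ 8 − log₂ 4) = 45 / (3 − 2) = 45 ms/bit
  a = 445 − 45 × 2 = 355 ms
Then RT(32) = 355 + 45 × log₂ 32 = 355 + 45 × 5 ≈ 580.000 ms.

580 ms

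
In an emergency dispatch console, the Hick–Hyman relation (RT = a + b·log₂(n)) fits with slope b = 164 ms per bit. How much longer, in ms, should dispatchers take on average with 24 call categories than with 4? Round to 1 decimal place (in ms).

Only the slope matters, since a is common to both: ΔRT = b·log₂(n₂/n₁).
log₂(24) − log₂(4) = 4.5850 − 2 = 2.5850.
ΔRT = 164 × 2.5850 = 423.934 ms.

423.9 ms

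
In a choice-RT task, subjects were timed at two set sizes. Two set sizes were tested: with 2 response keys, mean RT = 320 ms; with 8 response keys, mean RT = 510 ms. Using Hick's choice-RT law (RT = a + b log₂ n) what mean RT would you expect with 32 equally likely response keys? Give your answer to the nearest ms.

700 ms

RT is linear in log₂ n, so two points fix the line:
  b = (510 − 320) / (log₂ 8 − log₂ 2) = 190 / (3 − 1) = 95 ms/bit
  a = 320 − 95 × 1 = 225 ms
Then RT(32) = 225 + 95 × log₂ 32 = 225 + 95 × 5 ≈ 700.000 ms.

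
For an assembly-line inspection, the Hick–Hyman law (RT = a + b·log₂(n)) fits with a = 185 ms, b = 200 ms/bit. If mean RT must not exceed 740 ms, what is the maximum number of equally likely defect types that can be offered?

6

200·log₂ n ≤ 740 − 185 = 555, giving log₂ n ≤ 2.7750 and n ≤ 6.845. The largest whole number is 6.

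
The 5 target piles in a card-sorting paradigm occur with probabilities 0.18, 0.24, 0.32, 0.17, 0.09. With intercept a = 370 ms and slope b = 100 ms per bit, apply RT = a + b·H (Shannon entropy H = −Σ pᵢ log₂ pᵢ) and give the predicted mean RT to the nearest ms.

591 ms

H = 0.18·log₂(1/0.18) + 0.24·log₂(1/0.24) + 0.32·log₂(1/0.32) + 0.17·log₂(1/0.17) + 0.09·log₂(1/0.09) = 2.2127 bits.
RT = 370 + 100 × 2.2127 = 591.27 ms.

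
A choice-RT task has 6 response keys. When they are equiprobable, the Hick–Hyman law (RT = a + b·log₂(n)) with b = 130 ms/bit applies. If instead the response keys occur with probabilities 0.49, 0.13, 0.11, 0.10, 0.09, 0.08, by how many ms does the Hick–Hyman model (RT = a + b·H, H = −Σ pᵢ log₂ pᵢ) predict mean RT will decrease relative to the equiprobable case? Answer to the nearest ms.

Equiprobable entropy H₀ = log₂ 6 = 2.5850 bits.
Skewed entropy H = −Σ pᵢ log₂ pᵢ = 2.1736 bits.
ΔRT = b·(H₀ − H) = 130 × 0.4114 = 53.48 ms.

53 ms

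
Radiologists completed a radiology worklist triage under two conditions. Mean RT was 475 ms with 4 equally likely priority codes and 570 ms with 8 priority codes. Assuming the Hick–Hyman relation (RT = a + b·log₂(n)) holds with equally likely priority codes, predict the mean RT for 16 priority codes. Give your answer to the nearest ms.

With log₂ n on the abscissa the relation is linear; from the two conditions:
  b = (570 − 475) / (log₂ 8 − log₂ 4) = 95 / (3 − 2) = 95 ms/bit
  a = 475 − 95 × 2 = 285 ms
Then RT(16) = 285 + 95 × log₂ 16 = 285 + 95 × 4 ≈ 665.000 ms.

665 ms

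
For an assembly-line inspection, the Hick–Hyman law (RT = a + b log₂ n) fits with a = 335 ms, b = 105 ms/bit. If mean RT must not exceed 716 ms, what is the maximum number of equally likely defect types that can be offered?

105·log₂ n ≤ 716 − 335 = 381, giving log₂ n ≤ 3.6286 and n ≤ 12.368. The largest whole number is 12.

12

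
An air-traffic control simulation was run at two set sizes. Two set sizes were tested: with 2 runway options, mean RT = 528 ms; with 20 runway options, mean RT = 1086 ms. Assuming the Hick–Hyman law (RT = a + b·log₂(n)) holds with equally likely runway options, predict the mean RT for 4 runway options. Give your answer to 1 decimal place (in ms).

696.0 ms

Solve the two-equation system in a and b:
  b = (1086 − 528) / (log₂ 20 − log₂ 2) = 558 / (4.3219 − 1) = 167.975 ms/bit
  a = 528 − 167.975 × 1 = 360.025 ms
Then RT(4) = 360.025 + 167.975 × log₂ 4 = 360.025 + 167.975 × 2 ≈ 695.975 ms.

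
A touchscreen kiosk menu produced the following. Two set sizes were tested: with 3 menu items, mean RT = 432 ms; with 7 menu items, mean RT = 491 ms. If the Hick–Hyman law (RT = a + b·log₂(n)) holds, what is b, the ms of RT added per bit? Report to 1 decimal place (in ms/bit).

The slope on a log₂ axis is (491 − 432) / (2.8074 − 1.5850) = 48.266 ms/bit.

48.3 ms/bit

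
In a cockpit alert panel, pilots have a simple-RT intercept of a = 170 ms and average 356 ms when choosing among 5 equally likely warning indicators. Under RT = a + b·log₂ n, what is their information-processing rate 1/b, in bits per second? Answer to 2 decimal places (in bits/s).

12.48 bits/s

b = (356 − 170)/log₂ 5 = 186/2.3219 = 80.106 ms per bit = 0.08011 s/bit; the reciprocal is 12.483 bits/s.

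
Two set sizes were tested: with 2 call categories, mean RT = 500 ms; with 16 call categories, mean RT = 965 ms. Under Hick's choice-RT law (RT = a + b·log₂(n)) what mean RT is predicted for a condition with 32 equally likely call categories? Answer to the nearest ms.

1120 ms

With log₂ n on the abscissa the relation is linear; from the two conditions:
  b = (965 − 500) / (log₂ 16 − log₂ 2) = 465 / (4 − 1) = 155 ms/bit
  a = 500 − 155 × 1 = 345 ms
Then RT(32) = 345 + 155 × log₂ 32 = 345 + 155 × 5 ≈ 1120.000 ms.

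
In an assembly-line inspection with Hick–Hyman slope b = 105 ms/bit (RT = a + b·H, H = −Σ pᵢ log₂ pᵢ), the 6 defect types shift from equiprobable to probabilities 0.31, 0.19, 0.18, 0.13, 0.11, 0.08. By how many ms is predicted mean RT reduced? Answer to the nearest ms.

14 ms

The RT saving is b·ΔH. Equiprobable H₀ = log₂(6) = 2.5850 bits; with the given probabilities H = 2.4488 bits.
b·(H₀ − H) = 105 × (2.5850 − 2.4488) = 14.30 ms.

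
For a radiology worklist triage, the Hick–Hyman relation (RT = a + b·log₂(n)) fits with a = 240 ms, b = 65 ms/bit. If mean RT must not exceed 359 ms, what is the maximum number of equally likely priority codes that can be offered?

Set 240 + 65·log₂ n ≤ 359 → log₂ n ≤ (359 − 240)/65 = 1.8308.
So n ≤ 2^1.8308 = 3.557; the largest integer n is 3.

3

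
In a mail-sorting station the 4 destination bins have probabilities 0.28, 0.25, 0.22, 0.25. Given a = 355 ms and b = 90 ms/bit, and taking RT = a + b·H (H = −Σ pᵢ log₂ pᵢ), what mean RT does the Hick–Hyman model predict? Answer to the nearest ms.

535 ms

H = 0.28·log₂(1/0.28) + 0.25·log₂(1/0.25) + 0.22·log₂(1/0.22) + 0.25·log₂(1/0.25) = 1.9948 bits.
RT = 355 + 90 × 1.9948 = 534.53 ms.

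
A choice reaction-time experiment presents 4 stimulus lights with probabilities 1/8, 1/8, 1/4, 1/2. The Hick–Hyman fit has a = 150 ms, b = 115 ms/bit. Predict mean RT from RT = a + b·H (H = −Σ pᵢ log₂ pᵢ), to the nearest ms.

Each term −pᵢ log₂ pᵢ: 0.125·3 + 0.125·3 + 0.25·2 + 0.5·1; summed, H = 1.750 bits.
Mean RT = a + bH = 150 + 115·1.750 = 351.25 ms.

351 ms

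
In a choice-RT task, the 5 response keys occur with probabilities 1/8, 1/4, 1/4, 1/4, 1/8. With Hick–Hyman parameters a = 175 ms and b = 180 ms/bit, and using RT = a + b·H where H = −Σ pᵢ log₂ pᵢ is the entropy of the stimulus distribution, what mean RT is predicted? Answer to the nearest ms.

580 ms

H = −Σ pᵢ log₂ pᵢ = 0.125·3 + 0.25·2 + 0.25·2 + 0.25·2 + 0.125·3 = 2.250 bits.
RT = 175 + 180 × 2.250 = 580.00 ms.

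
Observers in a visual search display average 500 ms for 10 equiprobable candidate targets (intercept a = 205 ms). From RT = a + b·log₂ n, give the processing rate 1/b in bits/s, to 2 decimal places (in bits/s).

11.26 bits/s

b = (500 − 205)/log₂ 10 = 295/3.3219 = 88.804 ms per bit = 0.08880 s/bit; the reciprocal is 11.261 bits/s.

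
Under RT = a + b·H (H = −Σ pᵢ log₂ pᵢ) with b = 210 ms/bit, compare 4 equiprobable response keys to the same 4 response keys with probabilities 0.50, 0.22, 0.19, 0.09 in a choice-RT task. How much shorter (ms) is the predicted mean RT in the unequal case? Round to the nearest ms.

53 ms

Equiprobable entropy H₀ = log₂ 4 = 2.0000 bits.
Skewed entropy H = −Σ pᵢ log₂ pᵢ = 1.7485 bits.
ΔRT = b·(H₀ − H) = 210 × 0.2515 = 52.82 ms.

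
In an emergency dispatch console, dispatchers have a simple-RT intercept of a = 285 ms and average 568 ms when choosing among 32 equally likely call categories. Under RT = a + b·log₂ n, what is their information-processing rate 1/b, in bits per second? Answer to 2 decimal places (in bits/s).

Choice component = 568 − 285 = 283 ms over log₂(32) = 5 bits.
b = 283 / 5 = 56.600 ms/bit, so 1/b = 17.668 bits/s.

17.67 bits/s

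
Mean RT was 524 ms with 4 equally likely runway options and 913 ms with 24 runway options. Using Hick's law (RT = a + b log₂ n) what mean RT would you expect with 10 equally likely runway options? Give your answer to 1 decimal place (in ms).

722.9 ms

RT is linear in log₂ n, so two points fix the line:
  b = (913 − 524) / (log₂ 24 − log₂ 4) = 389 / (4.5850 − 2) = 150.486 ms/bit
  a = 524 − 150.486 × 2 = 223.029 ms
Then RT(10) = 223.029 + 150.486 × log₂ 10 = 223.029 + 150.486 × 3.3219 ≈ 722.931 ms.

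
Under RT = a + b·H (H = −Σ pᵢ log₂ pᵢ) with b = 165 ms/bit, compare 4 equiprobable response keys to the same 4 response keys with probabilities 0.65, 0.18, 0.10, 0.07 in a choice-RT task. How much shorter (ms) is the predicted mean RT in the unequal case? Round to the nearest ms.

91 ms

The RT saving is b·ΔH. Equiprobable H₀ = log₂(4) = 2.0000 bits; with the given probabilities H = 1.4500 bits.
b·(H₀ − H) = 165 × (2.0000 − 1.4500) = 90.75 ms.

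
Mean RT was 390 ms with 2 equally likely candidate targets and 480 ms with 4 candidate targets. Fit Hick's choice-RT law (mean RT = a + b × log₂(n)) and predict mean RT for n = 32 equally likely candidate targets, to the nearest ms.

750 ms

With log₂ n on the abscissa the relation is linear; from the two conditions:
  b = (480 − 390) / (log₂ 4 − log₂ 2) = 90 / (2 − 1) = 90 ms/bit
  a = 390 − 90 × 1 = 300 ms
Then RT(32) = 300 + 90 × log₂ 32 = 300 + 90 × 5 ≈ 750.000 ms.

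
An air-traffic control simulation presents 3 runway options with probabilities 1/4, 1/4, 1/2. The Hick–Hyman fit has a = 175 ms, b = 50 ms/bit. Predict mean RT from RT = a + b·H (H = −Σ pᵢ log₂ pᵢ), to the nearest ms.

250 ms

H = −Σ pᵢ log₂ pᵢ = 0.25·2 + 0.25·2 + 0.5·1 = 1.500 bits.
RT = 175 + 50 × 1.500 = 250.00 ms.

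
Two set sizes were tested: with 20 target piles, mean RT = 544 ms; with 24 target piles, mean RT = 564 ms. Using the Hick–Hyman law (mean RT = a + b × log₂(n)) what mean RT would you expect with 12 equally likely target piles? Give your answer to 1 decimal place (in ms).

488.0 ms

Solve the two-equation system in a and b:
  b = (564 − 544) / (log₂ 24 − log₂ 20) = 20 / (4.5850 − 4.3219) = 76.036 ms/bit
  a = 544 − 76.036 × 4.3219 = 215.379 ms
Then RT(12) = 215.379 + 76.036 × log₂ 12 = 215.379 + 76.036 × 3.5850 ≈ 487.964 ms.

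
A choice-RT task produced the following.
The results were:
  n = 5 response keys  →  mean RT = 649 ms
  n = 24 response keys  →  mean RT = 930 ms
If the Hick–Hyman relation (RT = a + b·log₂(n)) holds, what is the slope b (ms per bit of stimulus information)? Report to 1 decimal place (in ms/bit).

124.2 ms/bit

Slope: b = (930 − 649) / (log₂ 24 − log₂ 5) = 281/2.2630 = 124.170 ms/bit.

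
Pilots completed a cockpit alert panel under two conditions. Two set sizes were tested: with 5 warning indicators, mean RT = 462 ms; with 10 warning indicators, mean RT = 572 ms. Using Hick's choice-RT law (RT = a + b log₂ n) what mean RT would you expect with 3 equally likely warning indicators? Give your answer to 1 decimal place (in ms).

380.9 ms

Fit slope and intercept:
  b = (572 − 462) / (log₂ 10 − log₂ 5) = 110 / (3.3219 − 2.3219) = 110.000 ms/bit
  a = 462 − 110.000 × 2.3219 = 206.588 ms
Then RT(3) = 206.588 + 110.000 × log₂ 3 = 206.588 + 110.000 × 1.5850 ≈ 380.934 ms.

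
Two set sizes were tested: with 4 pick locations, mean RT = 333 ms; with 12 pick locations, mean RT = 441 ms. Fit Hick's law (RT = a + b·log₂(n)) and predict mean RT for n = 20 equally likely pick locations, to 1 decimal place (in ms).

491.2 ms

Fit slope and intercept:
  b = (441 − 333) / (log₂ 12 − log₂ 4) = 108 / (3.5850 − 2) = 68.140 ms/bit
  a = 333 − 68.140 × 2 = 196.719 ms
Then RT(20) = 196.719 + 68.140 × log₂ 20 = 196.719 + 68.140 × 4.3219 ≈ 491.217 ms.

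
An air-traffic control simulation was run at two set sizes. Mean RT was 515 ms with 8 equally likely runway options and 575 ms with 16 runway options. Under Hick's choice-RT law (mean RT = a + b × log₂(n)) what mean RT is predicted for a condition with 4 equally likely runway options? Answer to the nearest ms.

455 ms

Fit slope and intercept:
  b = (575 − 515) / (log₂ 16 − log₂ 8) = 60 / (4 − 3) = 60 ms/bit
  a = 515 − 60 × 3 = 335 ms
Then RT(4) = 335 + 60 × log₂ 4 = 335 + 60 × 2 ≈ 455.000 ms.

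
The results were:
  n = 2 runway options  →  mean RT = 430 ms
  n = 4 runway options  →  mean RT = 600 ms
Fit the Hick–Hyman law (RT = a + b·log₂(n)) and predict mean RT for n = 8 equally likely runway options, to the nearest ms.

With log₂ n on the abscissa the relation is linear; from the two conditions:
  b = (600 − 430) / (log₂ 4 − log₂ 2) = 170 / (2 − 1) = 170 ms/bit
  a = 430 − 170 × 1 = 260 ms
Then RT(8) = 260 + 170 × log₂ 8 = 260 + 170 × 3 ≈ 770.000 ms.

770 ms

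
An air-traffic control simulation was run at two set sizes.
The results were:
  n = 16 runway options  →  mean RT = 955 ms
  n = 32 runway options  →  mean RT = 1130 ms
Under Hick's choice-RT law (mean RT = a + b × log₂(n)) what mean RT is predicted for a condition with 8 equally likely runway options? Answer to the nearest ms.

Solve the two-equation system in a and b:
  b = (1130 − 955) / (log₂ 32 − log₂ 16) = 175 / (5 − 4) = 175 ms/bit
  a = 955 − 175 × 4 = 255 ms
Then RT(8) = 255 + 175 × log₂ 8 = 255 + 175 × 3 ≈ 780.000 ms.

780 ms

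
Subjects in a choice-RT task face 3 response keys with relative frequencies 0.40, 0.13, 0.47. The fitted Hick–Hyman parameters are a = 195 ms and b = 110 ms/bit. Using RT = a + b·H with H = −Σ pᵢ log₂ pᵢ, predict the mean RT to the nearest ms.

H = 0.40·log₂(1/0.40) + 0.13·log₂(1/0.13) + 0.47·log₂(1/0.47) = 1.4234 bits.
RT = 195 + 110 × 1.4234 = 351.57 ms.

352 ms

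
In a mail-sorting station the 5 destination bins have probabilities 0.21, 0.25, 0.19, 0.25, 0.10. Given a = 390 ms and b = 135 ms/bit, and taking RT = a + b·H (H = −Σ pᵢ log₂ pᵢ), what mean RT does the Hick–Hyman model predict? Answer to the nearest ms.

695 ms

H = 0.21·log₂(1/0.21) + 0.25·log₂(1/0.25) + 0.19·log₂(1/0.19) + 0.25·log₂(1/0.25) + 0.10·log₂(1/0.10) = 2.2602 bits.
RT = 390 + 135 × 2.2602 = 695.13 ms.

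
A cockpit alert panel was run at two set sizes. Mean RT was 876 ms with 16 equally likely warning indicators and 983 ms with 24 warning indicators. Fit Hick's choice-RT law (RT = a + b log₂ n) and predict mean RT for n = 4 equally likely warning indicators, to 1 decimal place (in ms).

RT is linear in log₂ n, so two points fix the line:
  b = (983 − 876) / (log₂ 24 − log₂ 16) = 107 / (4.5850 − 4) = 182.918 ms/bit
  a = 876 − 182.918 × 4 = 144.329 ms
Then RT(4) = 144.329 + 182.918 × log₂ 4 = 144.329 + 182.918 × 2 ≈ 510.165 ms.

510.2 ms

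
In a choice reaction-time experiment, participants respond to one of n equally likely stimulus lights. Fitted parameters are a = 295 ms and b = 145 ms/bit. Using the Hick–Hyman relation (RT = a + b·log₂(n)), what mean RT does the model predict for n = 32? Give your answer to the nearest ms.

1020 ms

log₂(32) = 5 bits, so RT = 295 + 145 × 5 ≈ 1020.000 ms.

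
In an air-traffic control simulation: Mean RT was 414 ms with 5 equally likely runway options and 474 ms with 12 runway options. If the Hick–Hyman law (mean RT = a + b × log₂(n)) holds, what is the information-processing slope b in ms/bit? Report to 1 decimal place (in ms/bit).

The slope on a log₂ axis is (474 − 414) / (3.5850 − 2.3219) = 47.505 ms/bit.

47.5 ms/bit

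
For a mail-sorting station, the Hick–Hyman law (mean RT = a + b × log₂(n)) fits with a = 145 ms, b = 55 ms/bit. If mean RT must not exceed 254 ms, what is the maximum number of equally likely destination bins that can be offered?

55·log₂ n ≤ 254 − 145 = 109, giving log₂ n ≤ 1.9818 and n ≤ 3.950. The largest whole number is 3.

3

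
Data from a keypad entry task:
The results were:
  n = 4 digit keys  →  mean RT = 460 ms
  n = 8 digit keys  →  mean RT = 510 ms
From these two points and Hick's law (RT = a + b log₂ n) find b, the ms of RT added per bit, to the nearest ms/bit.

50 ms/bit

b = (RT₂ − RT₁)/(log₂ n₂ − log₂ n₁) = (510 − 460)/(3 − 2) = 50 ms/bit.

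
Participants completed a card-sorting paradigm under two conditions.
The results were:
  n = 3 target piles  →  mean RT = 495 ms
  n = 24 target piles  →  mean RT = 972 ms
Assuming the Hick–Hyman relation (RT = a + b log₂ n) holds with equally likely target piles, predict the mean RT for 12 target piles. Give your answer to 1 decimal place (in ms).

813.0 ms

Solve the two-equation system in a and b:
  b = (972 − 495) / (log₂ 24 − log₂ 3) = 477 / (4.5850 − 1.5850) = 159.000 ms/bit
  a = 495 − 159.000 × 1.5850 = 242.991 ms
Then RT(12) = 242.991 + 159.000 × log₂ 12 = 242.991 + 159.000 × 3.5850 ≈ 813.000 ms.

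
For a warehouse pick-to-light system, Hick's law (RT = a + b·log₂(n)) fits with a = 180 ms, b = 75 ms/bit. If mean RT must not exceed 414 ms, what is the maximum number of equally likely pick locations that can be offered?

8

Set 180 + 75·log₂ n ≤ 414 → log₂ n ≤ (414 − 180)/75 = 3.1200.
So n ≤ 2^3.1200 = 8.694; the largest integer n is 8.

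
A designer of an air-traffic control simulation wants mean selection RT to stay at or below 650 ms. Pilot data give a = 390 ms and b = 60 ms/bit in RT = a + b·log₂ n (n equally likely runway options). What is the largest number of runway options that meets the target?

Set 390 + 60·log₂ n ≤ 650 → log₂ n ≤ (650 − 390)/60 = 4.3333.
So n ≤ 2^4.3333 = 20.159; the largest integer n is 20.

20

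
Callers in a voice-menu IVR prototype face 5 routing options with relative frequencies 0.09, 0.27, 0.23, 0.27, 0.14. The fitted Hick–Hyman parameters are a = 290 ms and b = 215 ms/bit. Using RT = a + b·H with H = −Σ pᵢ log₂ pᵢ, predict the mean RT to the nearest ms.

Entropy contributions −pᵢ log₂ pᵢ: 0.3127, 0.5100, 0.4877, 0.5100, 0.3971; sum H = 2.2175 bits.
RT = a + bH = 290 + 215·2.2175 = 766.76 ms.

767 ms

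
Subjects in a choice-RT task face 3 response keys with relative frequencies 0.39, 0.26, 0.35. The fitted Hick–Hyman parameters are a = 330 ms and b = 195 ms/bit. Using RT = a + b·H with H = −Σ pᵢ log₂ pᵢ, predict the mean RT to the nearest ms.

H = 0.39·log₂(1/0.39) + 0.26·log₂(1/0.26) + 0.35·log₂(1/0.35) = 1.5652 bits.
RT = 330 + 195 × 1.5652 = 635.21 ms.

635 ms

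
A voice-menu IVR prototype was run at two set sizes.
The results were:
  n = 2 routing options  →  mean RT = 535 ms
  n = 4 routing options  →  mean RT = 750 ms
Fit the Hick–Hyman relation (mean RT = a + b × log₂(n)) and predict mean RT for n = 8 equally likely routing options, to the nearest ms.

RT is linear in log₂ n, so two points fix the line:
  b = (750 − 535) / (log₂ 4 − log₂ 2) = 215 / (2 − 1) = 215 ms/bit
  a = 535 − 215 × 1 = 320 ms
Then RT(8) = 320 + 215 × log₂ 8 = 320 + 215 × 3 ≈ 965.000 ms.

965 ms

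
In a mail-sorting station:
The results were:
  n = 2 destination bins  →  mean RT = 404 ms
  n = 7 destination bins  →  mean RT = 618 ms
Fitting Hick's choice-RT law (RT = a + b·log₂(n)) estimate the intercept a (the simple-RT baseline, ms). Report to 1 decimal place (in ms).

b = (RT₂ − RT₁)/(log₂ n₂ − log₂ n₁) = (618 − 404)/(2.8074 − 1) = 118.405 ms/bit.
Intercept: a = 404 − 118.405·log₂(2) = 285.595 ms.

285.6 ms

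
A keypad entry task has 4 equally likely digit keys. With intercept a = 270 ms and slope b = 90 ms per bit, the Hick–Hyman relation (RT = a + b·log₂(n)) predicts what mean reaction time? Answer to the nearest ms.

log₂(4) = 2 bits, so RT = 270 + 90 × 2 ≈ 450.000 ms.

450 ms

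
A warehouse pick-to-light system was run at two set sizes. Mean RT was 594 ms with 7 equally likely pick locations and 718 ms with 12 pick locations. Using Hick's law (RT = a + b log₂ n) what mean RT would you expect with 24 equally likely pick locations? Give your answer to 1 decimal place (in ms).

Solve the two-equation system in a and b:
  b = (718 − 594) / (log₂ 12 − log₂ 7) = 124 / (3.5850 − 2.8074) = 159.463 ms/bit
  a = 594 − 159.463 × 2.8074 = 146.329 ms
Then RT(24) = 146.329 + 159.463 × log₂ 24 = 146.329 + 159.463 × 4.5850 ≈ 877.463 ms.

877.5 ms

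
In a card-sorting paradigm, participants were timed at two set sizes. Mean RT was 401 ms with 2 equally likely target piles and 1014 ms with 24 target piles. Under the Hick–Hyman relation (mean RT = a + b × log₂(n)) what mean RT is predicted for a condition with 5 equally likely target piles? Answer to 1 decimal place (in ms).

627.0 ms

With log₂ n on the abscissa the relation is linear; from the two conditions:
  b = (1014 − 401) / (log₂ 24 − log₂ 2) = 613 / (4.5850 − 1) = 170.992 ms/bit
  a = 401 − 170.992 × 1 = 230.008 ms
Then RT(5) = 230.008 + 170.992 × log₂ 5 = 230.008 + 170.992 × 2.3219 ≈ 627.039 ms.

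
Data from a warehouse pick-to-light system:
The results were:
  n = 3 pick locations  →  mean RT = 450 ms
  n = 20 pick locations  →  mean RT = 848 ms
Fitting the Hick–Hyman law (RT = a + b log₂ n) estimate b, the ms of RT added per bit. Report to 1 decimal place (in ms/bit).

The slope on a log₂ axis is (848 − 450) / (4.3219 − 1.5850) = 145.417 ms/bit.

145.4 ms/bit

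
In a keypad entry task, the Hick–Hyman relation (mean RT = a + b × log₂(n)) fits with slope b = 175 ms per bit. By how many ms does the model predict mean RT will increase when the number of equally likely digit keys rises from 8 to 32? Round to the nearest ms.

350 ms

The intercept a cancels: ΔRT = b·(log₂ n₂ − log₂ n₁) = b·log₂(n₂/n₁).
log₂(32) − log₂(8) = log₂(32/8) = log₂(4) = 2.
ΔRT = 175 × 2.0000 = 350.000 ms.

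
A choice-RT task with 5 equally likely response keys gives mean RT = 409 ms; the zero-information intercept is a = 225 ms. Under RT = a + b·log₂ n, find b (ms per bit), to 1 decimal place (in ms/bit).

5 alternatives carry log₂ 5 = 2.3219 bits; the choice cost is 409 − 225 = 184 ms, so b = 184/2.3219 = 79.244 ms/bit.

79.2 ms/bit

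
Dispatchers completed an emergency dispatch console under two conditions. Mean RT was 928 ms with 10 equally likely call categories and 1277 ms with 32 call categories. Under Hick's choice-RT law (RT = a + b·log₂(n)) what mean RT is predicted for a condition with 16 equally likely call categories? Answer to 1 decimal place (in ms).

RT is linear in log₂ n, so two points fix the line:
  b = (1277 − 928) / (log₂ 32 − log₂ 10) = 349 / (5 − 3.3219) = 207.977 ms/bit
  a = 928 − 207.977 × 3.3219 = 237.116 ms
Then RT(16) = 237.116 + 207.977 × log₂ 16 = 237.116 + 207.977 × 4 ≈ 1069.023 ms.

1069.0 ms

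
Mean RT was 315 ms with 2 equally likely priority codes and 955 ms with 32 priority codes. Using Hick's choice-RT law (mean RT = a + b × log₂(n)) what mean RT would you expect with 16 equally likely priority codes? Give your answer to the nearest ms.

RT is linear in log₂ n, so two points fix the line:
  b = (955 − 315) / (log₂ 32 − log₂ 2) = 640 / (5 − 1) = 160 ms/bit
  a = 315 − 160 × 1 = 155 ms
Then RT(16) = 155 + 160 × log₂ 16 = 155 + 160 × 4 ≈ 795.000 ms.

795 ms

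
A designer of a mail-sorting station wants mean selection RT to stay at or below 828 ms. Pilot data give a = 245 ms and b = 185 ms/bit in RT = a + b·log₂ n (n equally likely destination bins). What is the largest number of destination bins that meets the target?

Information budget: (828 − 245)/185 = 3.1514 bits, so n ≤ 2^3.1514 = 8.885 → at most 8.

8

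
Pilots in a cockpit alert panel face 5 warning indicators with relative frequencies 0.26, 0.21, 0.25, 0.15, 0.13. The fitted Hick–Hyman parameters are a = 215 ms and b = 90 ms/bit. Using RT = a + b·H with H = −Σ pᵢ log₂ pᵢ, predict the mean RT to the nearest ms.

H = 0.26·log₂(1/0.26) + 0.21·log₂(1/0.21) + 0.25·log₂(1/0.25) + 0.15·log₂(1/0.15) + 0.13·log₂(1/0.13) = 2.2713 bits.
RT = 215 + 90 × 2.2713 = 419.42 ms.

419 ms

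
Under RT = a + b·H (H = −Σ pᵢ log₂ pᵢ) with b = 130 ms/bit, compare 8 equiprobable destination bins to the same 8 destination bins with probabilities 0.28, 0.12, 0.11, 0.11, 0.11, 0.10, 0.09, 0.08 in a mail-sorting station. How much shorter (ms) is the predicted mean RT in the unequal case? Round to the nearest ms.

17 ms

Equiprobable entropy H₀ = log₂ 8 = 3.0000 bits.
Skewed entropy H = −Σ pᵢ log₂ pᵢ = 2.8685 bits.
ΔRT = b·(H₀ − H) = 130 × 0.1315 = 17.09 ms.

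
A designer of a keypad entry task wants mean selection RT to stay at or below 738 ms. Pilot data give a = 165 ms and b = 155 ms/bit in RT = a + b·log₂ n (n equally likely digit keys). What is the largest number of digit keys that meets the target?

Information budget: (738 − 165)/155 = 3.6968 bits, so n ≤ 2^3.6968 = 12.967 → at most 12.

12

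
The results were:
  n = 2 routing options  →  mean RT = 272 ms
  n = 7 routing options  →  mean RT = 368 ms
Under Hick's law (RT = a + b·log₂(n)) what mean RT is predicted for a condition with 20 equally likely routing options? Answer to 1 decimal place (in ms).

448.4 ms

RT is linear in log₂ n, so two points fix the line:
  b = (368 − 272) / (log₂ 7 − log₂ 2) = 96 / (2.8074 − 1) = 53.116 ms/bit
  a = 272 − 53.116 × 1 = 218.884 ms
Then RT(20) = 218.884 + 53.116 × log₂ 20 = 218.884 + 53.116 × 4.3219 ≈ 448.449 ms.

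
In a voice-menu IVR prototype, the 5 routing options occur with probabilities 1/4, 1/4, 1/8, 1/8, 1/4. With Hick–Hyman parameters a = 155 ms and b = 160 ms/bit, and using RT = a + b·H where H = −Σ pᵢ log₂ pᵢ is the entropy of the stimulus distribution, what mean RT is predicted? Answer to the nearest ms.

H = −Σ pᵢ log₂ pᵢ = 0.25·2 + 0.25·2 + 0.125·3 + 0.125·3 + 0.25·2 = 2.250 bits.
RT = 155 + 160 × 2.250 = 515.00 ms.

515 ms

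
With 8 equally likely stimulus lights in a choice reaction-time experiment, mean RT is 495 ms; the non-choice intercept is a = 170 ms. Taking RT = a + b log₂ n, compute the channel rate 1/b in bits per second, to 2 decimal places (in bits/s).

9.23 bits/s

b = (495 − 170)/log₂ 8 = 325/3 = 108.333 ms per bit = 0.10833 s/bit; the reciprocal is 9.231 bits/s.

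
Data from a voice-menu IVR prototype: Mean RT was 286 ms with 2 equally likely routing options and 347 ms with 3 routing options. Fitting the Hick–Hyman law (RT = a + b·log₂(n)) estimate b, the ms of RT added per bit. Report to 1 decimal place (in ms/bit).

Slope: b = (347 − 286) / (log₂ 3 − log₂ 2) = 61/0.5850 = 104.280 ms/bit.

104.3 ms/bit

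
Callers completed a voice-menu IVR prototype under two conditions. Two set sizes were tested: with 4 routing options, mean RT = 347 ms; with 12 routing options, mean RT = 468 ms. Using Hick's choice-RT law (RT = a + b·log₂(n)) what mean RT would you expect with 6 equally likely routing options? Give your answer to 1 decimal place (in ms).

391.7 ms

Fit slope and intercept:
  b = (468 − 347) / (log₂ 12 − log₂ 4) = 121 / (3.5850 − 2) = 76.343 ms/bit
  a = 347 − 76.343 × 2 = 194.315 ms
Then RT(6) = 194.315 + 76.343 × log₂ 6 = 194.315 + 76.343 × 2.5850 ≈ 391.657 ms.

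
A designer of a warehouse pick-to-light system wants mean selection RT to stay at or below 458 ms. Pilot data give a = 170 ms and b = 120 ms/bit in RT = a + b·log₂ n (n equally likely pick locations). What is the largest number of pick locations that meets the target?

120·log₂ n ≤ 458 − 170 = 288, giving log₂ n ≤ 2.4000 and n ≤ 5.278. The largest whole number is 5.

5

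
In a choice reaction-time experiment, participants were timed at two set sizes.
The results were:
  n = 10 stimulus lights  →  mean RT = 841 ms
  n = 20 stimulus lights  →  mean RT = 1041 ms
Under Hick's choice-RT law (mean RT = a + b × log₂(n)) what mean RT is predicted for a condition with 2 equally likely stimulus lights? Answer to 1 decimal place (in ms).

376.6 ms

With log₂ n on the abscissa the relation is linear; from the two conditions:
  b = (1041 − 841) / (log₂ 20 − log₂ 10) = 200 / (4.3219 − 3.3219) = 200.000 ms/bit
  a = 841 − 200.000 × 3.3219 = 176.614 ms
Then RT(2) = 176.614 + 200.000 × log₂ 2 = 176.614 + 200.000 × 1 ≈ 376.614 ms.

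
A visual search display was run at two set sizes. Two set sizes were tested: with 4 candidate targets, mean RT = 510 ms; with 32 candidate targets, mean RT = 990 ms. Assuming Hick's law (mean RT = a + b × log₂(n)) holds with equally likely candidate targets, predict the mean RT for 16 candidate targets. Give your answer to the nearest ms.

830 ms

Solve the two-equation system in a and b:
  b = (990 − 510) / (log₂ 32 − log₂ 4) = 480 / (5 − 2) = 160 ms/bit
  a = 510 − 160 × 2 = 190 ms
Then RT(16) = 190 + 160 × log₂ 16 = 190 + 160 × 4 ≈ 830.000 ms.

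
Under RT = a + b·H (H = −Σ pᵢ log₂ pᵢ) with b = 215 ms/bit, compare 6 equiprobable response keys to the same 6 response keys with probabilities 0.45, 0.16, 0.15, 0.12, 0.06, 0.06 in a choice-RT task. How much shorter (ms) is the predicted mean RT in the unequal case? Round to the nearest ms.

81 ms

The RT saving is b·ΔH. Equiprobable H₀ = log₂(6) = 2.5850 bits; with the given probabilities H = 2.2061 bits.
b·(H₀ − H) = 215 × (2.5850 − 2.2061) = 81.46 ms.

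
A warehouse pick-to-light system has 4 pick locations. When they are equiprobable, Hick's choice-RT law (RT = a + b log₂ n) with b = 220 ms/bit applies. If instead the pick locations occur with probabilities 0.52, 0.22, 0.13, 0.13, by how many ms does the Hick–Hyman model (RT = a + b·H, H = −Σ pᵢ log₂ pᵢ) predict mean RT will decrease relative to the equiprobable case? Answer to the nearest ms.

58 ms

Equiprobable entropy H₀ = log₂ 4 = 2.0000 bits.
Skewed entropy H = −Σ pᵢ log₂ pᵢ = 1.7364 bits.
ΔRT = b·(H₀ − H) = 220 × 0.2636 = 57.98 ms.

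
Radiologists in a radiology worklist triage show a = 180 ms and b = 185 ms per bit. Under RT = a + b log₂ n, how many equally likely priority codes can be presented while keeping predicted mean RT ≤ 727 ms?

7

185·log₂ n ≤ 727 − 180 = 547, giving log₂ n ≤ 2.9568 and n ≤ 7.764. The largest whole number is 7.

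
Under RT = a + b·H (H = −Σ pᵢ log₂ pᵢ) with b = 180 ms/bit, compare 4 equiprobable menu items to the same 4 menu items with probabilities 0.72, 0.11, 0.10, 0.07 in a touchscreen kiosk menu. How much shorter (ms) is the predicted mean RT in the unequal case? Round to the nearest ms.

127 ms

The RT saving is b·ΔH. Equiprobable H₀ = log₂(4) = 2.0000 bits; with the given probabilities H = 1.2923 bits.
b·(H₀ − H) = 180 × (2.0000 − 1.2923) = 127.39 ms.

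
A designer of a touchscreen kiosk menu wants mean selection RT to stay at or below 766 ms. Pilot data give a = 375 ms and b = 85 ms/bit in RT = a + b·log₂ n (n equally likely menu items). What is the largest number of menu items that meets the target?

Information budget: (766 − 375)/85 = 4.6000 bits, so n ≤ 2^4.6000 = 24.251 → at most 24.

24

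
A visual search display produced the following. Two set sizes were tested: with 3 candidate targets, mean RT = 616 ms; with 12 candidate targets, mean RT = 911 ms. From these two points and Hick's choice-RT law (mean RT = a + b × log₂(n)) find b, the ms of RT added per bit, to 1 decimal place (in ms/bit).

Slope: b = (911 − 616) / (log₂ 12 − log₂ 3) = 295/2.0000 = 147.500 ms/bit.

147.5 ms/bit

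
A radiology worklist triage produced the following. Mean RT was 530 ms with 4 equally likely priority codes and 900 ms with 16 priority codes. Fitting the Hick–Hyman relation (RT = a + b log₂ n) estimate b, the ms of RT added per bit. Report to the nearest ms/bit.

Slope: b = (900 − 530) / (log₂ 16 − log₂ 4) = 370/2.0000 = 185 ms/bit.

185 ms/bit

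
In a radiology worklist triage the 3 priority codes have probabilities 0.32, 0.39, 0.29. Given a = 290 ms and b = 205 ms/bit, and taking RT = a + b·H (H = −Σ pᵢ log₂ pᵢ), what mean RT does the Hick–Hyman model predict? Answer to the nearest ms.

613 ms

Entropy contributions −pᵢ log₂ pᵢ: 0.5260, 0.5298, 0.5179; sum H = 1.5737 bits.
RT = a + bH = 290 + 205·1.5737 = 612.62 ms.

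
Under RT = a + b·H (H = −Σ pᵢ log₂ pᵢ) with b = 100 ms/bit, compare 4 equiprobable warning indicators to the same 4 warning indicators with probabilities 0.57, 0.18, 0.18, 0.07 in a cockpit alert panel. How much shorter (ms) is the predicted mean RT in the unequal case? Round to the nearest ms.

Equiprobable entropy H₀ = log₂ 4 = 2.0000 bits.
Skewed entropy H = −Σ pᵢ log₂ pᵢ = 1.6214 bits.
ΔRT = b·(H₀ − H) = 100 × 0.3786 = 37.86 ms.

38 ms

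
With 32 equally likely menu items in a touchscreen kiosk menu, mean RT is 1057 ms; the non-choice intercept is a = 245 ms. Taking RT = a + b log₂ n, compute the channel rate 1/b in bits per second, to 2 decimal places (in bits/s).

Choice component = 1057 − 245 = 812 ms over log₂(32) = 5 bits.
b = 812 / 5 = 162.400 ms/bit, so 1/b = 6.158 bits/s.

6.16 bits/s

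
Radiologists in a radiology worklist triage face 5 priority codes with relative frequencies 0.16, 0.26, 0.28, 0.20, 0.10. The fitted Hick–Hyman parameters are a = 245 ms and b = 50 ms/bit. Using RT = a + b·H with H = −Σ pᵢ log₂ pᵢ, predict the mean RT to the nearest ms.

357 ms

Entropy contributions −pᵢ log₂ pᵢ: 0.4230, 0.5053, 0.5142, 0.4644, 0.3322; sum H = 2.2391 bits.
RT = a + bH = 245 + 50·2.2391 = 356.96 ms.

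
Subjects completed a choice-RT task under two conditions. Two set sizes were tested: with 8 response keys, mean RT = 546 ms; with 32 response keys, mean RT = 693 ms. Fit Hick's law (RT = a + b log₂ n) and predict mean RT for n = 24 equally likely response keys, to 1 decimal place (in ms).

662.5 ms

With log₂ n on the abscissa the relation is linear; from the two conditions:
  b = (693 − 546) / (log₂ 32 − log₂ 8) = 147 / (5 − 3) = 73.500 ms/bit
  a = 546 − 73.500 × 3 = 325.500 ms
Then RT(24) = 325.500 + 73.500 × log₂ 24 = 325.500 + 73.500 × 4.5850 ≈ 662.495 ms.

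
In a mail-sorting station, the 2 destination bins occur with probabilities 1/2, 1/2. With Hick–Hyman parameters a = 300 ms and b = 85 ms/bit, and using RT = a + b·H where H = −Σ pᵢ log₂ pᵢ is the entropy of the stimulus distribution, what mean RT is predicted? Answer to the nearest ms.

385 ms

H = −Σ pᵢ log₂ pᵢ = 0.5·1 + 0.5·1 = 1.000 bits.
RT = 300 + 85 × 1.000 = 385.00 ms.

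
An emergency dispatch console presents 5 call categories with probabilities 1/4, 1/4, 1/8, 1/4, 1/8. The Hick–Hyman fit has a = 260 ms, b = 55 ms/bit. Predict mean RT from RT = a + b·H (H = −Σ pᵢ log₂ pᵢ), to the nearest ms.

384 ms

H = −Σ pᵢ log₂ pᵢ = 0.25·2 + 0.25·2 + 0.125·3 + 0.25·2 + 0.125·3 = 2.250 bits.
RT = 260 + 55 × 2.250 = 383.75 ms.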